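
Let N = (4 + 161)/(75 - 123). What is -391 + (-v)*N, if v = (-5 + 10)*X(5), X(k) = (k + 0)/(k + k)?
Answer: -12237/32 ≈ -382.41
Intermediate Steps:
X(k) = ½ (X(k) = k/((2*k)) = k*(1/(2*k)) = ½)
N = -55/16 (N = 165/(-48) = 165*(-1/48) = -55/16 ≈ -3.4375)
v = 5/2 (v = (-5 + 10)*(½) = 5*(½) = 5/2 ≈ 2.5000)
-391 + (-v)*N = -391 - 1*5/2*(-55/16) = -391 - 5/2*(-55/16) = -391 + 275/32 = -12237/32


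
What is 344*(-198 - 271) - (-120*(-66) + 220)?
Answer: -169476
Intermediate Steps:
344*(-198 - 271) - (-120*(-66) + 220) = 344*(-469) - (7920 + 220) = -161336 - 1*8140 = -161336 - 8140 = -169476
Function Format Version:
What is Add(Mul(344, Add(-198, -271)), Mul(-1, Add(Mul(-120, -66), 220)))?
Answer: -169476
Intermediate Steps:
Add(Mul(344, Add(-198, -271)), Mul(-1, Add(Mul(-120, -66), 220))) = Add(Mul(344, -469), Mul(-1, Add(7920, 220))) = Add(-161336, Mul(-1, 8140)) = Add(-161336, -8140) = -169476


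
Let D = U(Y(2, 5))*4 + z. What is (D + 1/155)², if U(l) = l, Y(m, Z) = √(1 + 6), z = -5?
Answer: 3289876/24025 - 6192*√7/155 ≈ 31.242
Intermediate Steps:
Y(m, Z) = √7
D = -5 + 4*√7 (D = √7*4 - 5 = 4*√7 - 5 = -5 + 4*√7 ≈ 5.5830)
(D + 1/155)² = ((-5 + 4*√7) + 1/155)² = (-774/155 + 4*√7)²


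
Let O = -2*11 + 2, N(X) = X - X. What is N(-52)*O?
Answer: 0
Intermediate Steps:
N(X) = 0
O = -20 (O = -22 + 2 = -20)
N(-52)*O = 0*(-20) = 0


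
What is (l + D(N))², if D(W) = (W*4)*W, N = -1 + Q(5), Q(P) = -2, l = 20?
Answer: 3136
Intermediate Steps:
N = -3 (N = -1 - 2 = -3)
D(W) = 4*W² (D(W) = (4*W)*W = 4*W²)
(l + D(N))² = (20 + 4*(-3)²)² = (20 + 4*9)² = (20 + 36)² = 56² = 3136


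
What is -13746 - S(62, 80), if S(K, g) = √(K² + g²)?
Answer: -13746 - 2*√2561 ≈ -13847.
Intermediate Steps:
-13746 - S(62, 80) = -13746 - √(62² + 80²) = -13746 - √(3844 + 6400) = -13746 - √10244 = -13746 - 2*√2561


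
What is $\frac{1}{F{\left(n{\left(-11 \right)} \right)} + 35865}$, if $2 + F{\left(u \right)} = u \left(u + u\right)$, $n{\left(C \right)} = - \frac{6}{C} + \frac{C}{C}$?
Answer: $\frac{121}{4340001} \approx 2.788 \cdot 10^{-5}$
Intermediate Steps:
$n{\left(C \right)} = 1 - \frac{6}{C}$ ($n{\left(C \right)} = - \frac{6}{C} + 1 = 1 - \frac{6}{C}$)
$F{\left(u \right)} = -2 + 2 u^{2}$ ($F{\left(u \right)} = -2 + u \left(u + u\right) = -2 + u 2 u = -2 + 2 u^{2}$)
$\frac{1}{F{\left(n{\left(-11 \right)} \right)} + 35865} = \frac{1}{\left(-2 + 2 \left(\frac{-6 - 11}{-11}\right)^{2}\right) + 35865} = \frac{1}{\left(-2 + 2 \left(\left(- \frac{1}{11}\right) \left(-17\right)\right)^{2}\right) + 35865} = \frac{1}{\left(-2 + 2 \left(\frac{17}{11}\right)^{2}\right) + 35865} = \frac{1}{\left(-2 + 2 \cdot \frac{289}{121}\right) + 35865} = \frac{1}{\left(-2 + \frac{578}{121}\right) + 35865} = \frac{1}{\frac{336}{121} + 35865} = \frac{1}{\frac{4340001}{121}} = \frac{121}{4340001}$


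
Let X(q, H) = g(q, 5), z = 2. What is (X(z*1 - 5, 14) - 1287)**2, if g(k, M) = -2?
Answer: 1661521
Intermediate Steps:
X(q, H) = -2
(X(z*1 - 5, 14) - 1287)**2 = (-2 - 1287)**2 = (-1289)**2 = 1661521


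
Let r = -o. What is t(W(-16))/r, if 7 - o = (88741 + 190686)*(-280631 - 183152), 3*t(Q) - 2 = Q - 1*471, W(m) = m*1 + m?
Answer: 167/129593492348 ≈ 1.2886e-9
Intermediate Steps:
W(m) = 2*m (W(m) = m + m = 2*m)
t(Q) = -469/3 + Q/3 (t(Q) = ⅔ + (Q - 1*471)/3 = ⅔ + (Q - 471)/3 = ⅔ + (-471 + Q)/3 = ⅔ + (-157 + Q/3) = -469/3 + Q/3)
o = 129593492348 (o = 7 - (88741 + 190686)*(-280631 - 183152) = 7 - 279427*(-463783) = 7 - 1*(-129593492341) = 7 + 129593492341 = 129593492348)
r = -129593492348 (r = -1*129593492348 = -129593492348)
t(W(-16))/r = (-469/3 + (2*(-16))/3)/(-129593492348) = (-469/3 + (⅓)*(-32))*(-1/129593492348) = (-469/3 - 32/3)*(-1/129593492348) = -167*(-1/129593492348) = 167/129593492348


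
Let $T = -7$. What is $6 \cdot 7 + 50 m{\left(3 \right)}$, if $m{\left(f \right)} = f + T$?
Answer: $-158$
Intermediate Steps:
$m{\left(f \right)} = -7 + f$ ($m{\left(f \right)} = f - 7 = -7 + f$)
$6 \cdot 7 + 50 m{\left(3 \right)} = 6 \cdot 7 + 50 \left(-7 + 3\right) = 42 + 50 \left(-4\right) = 42 - 200 = -158$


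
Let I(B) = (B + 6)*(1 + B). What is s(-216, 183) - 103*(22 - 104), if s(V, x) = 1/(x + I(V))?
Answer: 382882519/45333 ≈ 8446.0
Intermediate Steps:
I(B) = (1 + B)*(6 + B) (I(B) = (6 + B)*(1 + B) = (1 + B)*(6 + B))
s(V, x) = 1/(6 + x + V**2 + 7*V) (s(V, x) = 1/(x + (6 + V**2 + 7*V)) = 1/(6 + x + V**2 + 7*V))
s(-216, 183) - 103*(22 - 104) = 1/(6 + 183 + (-216)**2 + 7*(-216)) - 103*(22 - 104) = 1/(6 + 183 + 46656 - 1512) - 103*(-82) = 1/45333 - 1*(-8446) = 1/45333 + 8446 = 382882519/45333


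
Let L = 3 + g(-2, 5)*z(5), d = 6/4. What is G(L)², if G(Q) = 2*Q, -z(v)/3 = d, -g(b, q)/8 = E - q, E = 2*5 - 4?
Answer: 6084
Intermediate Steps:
d = 3/2 (d = 6*(¼) = 3/2 ≈ 1.5000)
E = 6 (E = 10 - 4 = 6)
g(b, q) = -48 + 8*q (g(b, q) = -8*(6 - q) = -48 + 8*q)
z(v) = -9/2 (z(v) = -3*3/2 = -9/2)
L = 39 (L = 3 + (-48 + 8*5)*(-9/2) = 3 + (-48 + 40)*(-9/2) = 3 - 8*(-9/2) = 3 + 36 = 39)
G(L)² = (2*39)² = 78² = 6084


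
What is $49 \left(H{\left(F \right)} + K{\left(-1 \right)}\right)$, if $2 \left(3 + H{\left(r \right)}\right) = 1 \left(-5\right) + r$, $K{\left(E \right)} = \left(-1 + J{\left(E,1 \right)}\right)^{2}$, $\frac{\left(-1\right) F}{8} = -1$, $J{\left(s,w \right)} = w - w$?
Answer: $- \frac{49}{2} \approx -24.5$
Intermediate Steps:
$J{\left(s,w \right)} = 0$
$F = 8$ ($F = \left(-8\right) \left(-1\right) = 8$)
$K{\left(E \right)} = 1$ ($K{\left(E \right)} = \left(-1 + 0\right)^{2} = \left(-1\right)^{2} = 1$)
$H{\left(r \right)} = - \frac{11}{2} + \frac{r}{2}$ ($H{\left(r \right)} = -3 + \frac{1 \left(-5\right) + r}{2} = -3 + \frac{-5 + r}{2} = -3 + \left(- \frac{5}{2} + \frac{r}{2}\right) = - \frac{11}{2} + \frac{r}{2}$)
$49 \left(H{\left(F \right)} + K{\left(-1 \right)}\right) = 49 \left(\left(- \frac{11}{2} + \frac{1}{2} \cdot 8\right) + 1\right) = 49 \left(\left(- \frac{11}{2} + 4\right) + 1\right) = 49 \left(- \frac{3}{2} + 1\right) = 49 \left(- \frac{1}{2}\right) = - \frac{49}{2}$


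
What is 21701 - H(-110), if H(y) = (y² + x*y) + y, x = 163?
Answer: 27641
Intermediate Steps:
H(y) = y² + 164*y (H(y) = (y² + 163*y) + y = y² + 164*y)
21701 - H(-110) = 21701 - (-110)*(164 - 110) = 21701 - (-110)*54 = 21701 - 1*(-5940) = 21701 + 5940 = 27641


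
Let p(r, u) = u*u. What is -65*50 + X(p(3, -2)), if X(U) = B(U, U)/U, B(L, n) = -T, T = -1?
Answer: -12999/4 ≈ -3249.8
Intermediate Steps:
B(L, n) = 1 (B(L, n) = -1*(-1) = 1)
p(r, u) = u**2
X(U) = 1/U
-65*50 + X(p(3, -2)) = -65*50 + 1/((-2)**2) = -3250 + 1/4 = -12999/4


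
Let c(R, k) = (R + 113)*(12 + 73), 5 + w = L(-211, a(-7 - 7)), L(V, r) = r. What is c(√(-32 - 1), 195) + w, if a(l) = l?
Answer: 9586 + 85*I*√33 ≈ 9586.0 + 488.29*I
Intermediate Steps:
w = -19 (w = -5 + (-7 - 7) = -5 - 14 = -19)
c(R, k) = 9605 + 85*R (c(R, k) = (113 + R)*85 = 9605 + 85*R)
c(√(-32 - 1), 195) + w = (9605 + 85*√(-32 - 1)) - 19 = (9605 + 85*√(-33)) - 19 = (9605 + 85*(I*√33)) - 19 = (9605 + 85*I*√33) - 19 = 9586 + 85*I*√33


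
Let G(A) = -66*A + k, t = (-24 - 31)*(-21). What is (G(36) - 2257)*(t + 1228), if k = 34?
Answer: -10959417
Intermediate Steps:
t = 1155 (t = -55*(-21) = 1155)
G(A) = 34 - 66*A (G(A) = -66*A + 34 = 34 - 66*A)
(G(36) - 2257)*(t + 1228) = ((34 - 66*36) - 2257)*(1155 + 1228) = ((34 - 2376) - 2257)*2383 = (-2342 - 2257)*2383 = -4599*2383 = -10959417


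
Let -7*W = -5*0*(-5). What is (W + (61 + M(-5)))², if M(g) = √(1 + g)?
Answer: 3717 + 244*I ≈ 3717.0 + 244.0*I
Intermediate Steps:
W = 0 (W = -(-5*0)*(-5)/7 = -0*(-5) = -⅐*0 = 0)
(W + (61 + M(-5)))² = (0 + (61 + √(1 - 5)))² = (0 + (61 + √(-4)))² = (0 + (61 + 2*I))² = (61 + 2*I)²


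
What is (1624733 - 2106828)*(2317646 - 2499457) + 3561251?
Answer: 87653735296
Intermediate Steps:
(1624733 - 2106828)*(2317646 - 2499457) + 3561251 = -482095*(-181811) + 3561251 = 87650174045 + 3561251 = 87653735296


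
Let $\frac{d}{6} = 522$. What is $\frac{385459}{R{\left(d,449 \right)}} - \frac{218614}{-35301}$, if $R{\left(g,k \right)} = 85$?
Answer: $\frac{13625670349}{3000585} \approx 4541.0$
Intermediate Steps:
$d = 3132$ ($d = 6 \cdot 522 = 3132$)
$\frac{385459}{R{\left(d,449 \right)}} - \frac{218614}{-35301} = \frac{385459}{85} - \frac{218614}{-35301} = 385459 \cdot \frac{1}{85} - - \frac{218614}{35301} = \frac{385459}{85} + \frac{218614}{35301} = \frac{13625670349}{3000585}$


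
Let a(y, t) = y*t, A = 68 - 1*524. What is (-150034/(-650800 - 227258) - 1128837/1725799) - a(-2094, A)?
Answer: -723477719976173434/757675809171 ≈ -9.5486e+5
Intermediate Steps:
A = -456 (A = 68 - 524 = -456)
a(y, t) = t*y
(-150034/(-650800 - 227258) - 1128837/1725799) - a(-2094, A) = (-150034/(-650800 - 227258) - 1128837/1725799) - (-456)*(-2094) = (-150034/(-878058) - 1128837*1/1725799) - 1*954864 = (-150034*(-1/878058) - 1128837/1725799) - 954864 = (75017/439029 - 1128837/1725799) - 954864 = -366127915690/757675809171 - 954864 = -723477719976173434/757675809171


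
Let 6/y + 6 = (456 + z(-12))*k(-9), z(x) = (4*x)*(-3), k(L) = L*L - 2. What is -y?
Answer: -1/7899 ≈ -0.00012660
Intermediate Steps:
k(L) = -2 + L² (k(L) = L² - 2 = -2 + L²)
z(x) = -12*x
y = 1/7899 (y = 6/(-6 + (456 - 12*(-12))*(-2 + (-9)²)) = 6/(-6 + (456 + 144)*(-2 + 81)) = 6/(-6 + 600*79) = 6/(-6 + 47400) = 6/47394 = 6*(1/47394) = 1/7899 ≈ 0.00012660)
-y = -1*1/7899 = -1/7899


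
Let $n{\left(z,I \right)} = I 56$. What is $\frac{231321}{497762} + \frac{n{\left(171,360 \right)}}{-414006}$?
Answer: $\frac{14288900001}{34346075762} \approx 0.41603$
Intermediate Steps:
$n{\left(z,I \right)} = 56 I$
$\frac{231321}{497762} + \frac{n{\left(171,360 \right)}}{-414006} = \frac{231321}{497762} + \frac{56 \cdot 360}{-414006} = 231321 \cdot \frac{1}{497762} + 20160 \left(- \frac{1}{414006}\right) = \frac{231321}{497762} - \frac{3360}{69001} = \frac{14288900001}{34346075762}$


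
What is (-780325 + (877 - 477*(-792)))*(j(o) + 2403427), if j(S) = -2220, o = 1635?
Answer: -964478408448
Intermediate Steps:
(-780325 + (877 - 477*(-792)))*(j(o) + 2403427) = (-780325 + (877 - 477*(-792)))*(-2220 + 2403427) = (-780325 + (877 + 377784))*2401207 = (-780325 + 378661)*2401207 = -401664*2401207 = -964478408448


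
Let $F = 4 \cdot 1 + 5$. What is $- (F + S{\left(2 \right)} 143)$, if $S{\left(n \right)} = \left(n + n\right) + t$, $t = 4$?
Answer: $-1153$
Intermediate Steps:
$S{\left(n \right)} = 4 + 2 n$ ($S{\left(n \right)} = \left(n + n\right) + 4 = 2 n + 4 = 4 + 2 n$)
$F = 9$ ($F = 4 + 5 = 9$)
$- (F + S{\left(2 \right)} 143) = - (9 + \left(4 + 2 \cdot 2\right) 143) = - (9 + \left(4 + 4\right) 143) = - (9 + 8 \cdot 143) = - (9 + 1144) = \left(-1\right) 1153 = -1153$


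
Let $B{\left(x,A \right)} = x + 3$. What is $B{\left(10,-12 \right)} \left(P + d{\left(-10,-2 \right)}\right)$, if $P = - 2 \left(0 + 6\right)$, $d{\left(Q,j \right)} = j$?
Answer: $-182$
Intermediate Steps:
$B{\left(x,A \right)} = 3 + x$
$P = -12$ ($P = \left(-2\right) 6 = -12$)
$B{\left(10,-12 \right)} \left(P + d{\left(-10,-2 \right)}\right) = \left(3 + 10\right) \left(-12 - 2\right) = 13 \left(-14\right) = -182$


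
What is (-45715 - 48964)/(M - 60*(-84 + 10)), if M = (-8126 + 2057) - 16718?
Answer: 94679/18347 ≈ 5.1605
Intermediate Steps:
M = -22787 (M = -6069 - 16718 = -22787)
(-45715 - 48964)/(M - 60*(-84 + 10)) = (-45715 - 48964)/(-22787 - 60*(-84 + 10)) = -94679/(-22787 - 60*(-74)) = -94679/(-22787 + 4440) = -94679/(-18347) = -94679*(-1/18347) = 94679/18347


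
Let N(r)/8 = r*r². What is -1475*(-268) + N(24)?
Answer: 505892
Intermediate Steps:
N(r) = 8*r³ (N(r) = 8*(r*r²) = 8*r³)
-1475*(-268) + N(24) = -1475*(-268) + 8*24³ = 395300 + 8*13824 = 395300 + 110592 = 505892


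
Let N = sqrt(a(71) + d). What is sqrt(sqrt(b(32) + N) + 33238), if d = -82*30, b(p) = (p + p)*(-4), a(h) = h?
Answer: sqrt(33238 + sqrt(-256 + I*sqrt(2389))) ≈ 182.32 + 0.0441*I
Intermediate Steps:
b(p) = -8*p (b(p) = (2*p)*(-4) = -8*p)
d = -2460
N = I*sqrt(2389) (N = sqrt(71 - 2460) = sqrt(-2389) = I*sqrt(2389) ≈ 48.877*I)
sqrt(sqrt(b(32) + N) + 33238) = sqrt(sqrt(-8*32 + I*sqrt(2389)) + 33238) = sqrt(sqrt(-256 + I*sqrt(2389)) + 33238) = sqrt(33238 + sqrt(-256 + I*sqrt(2389)))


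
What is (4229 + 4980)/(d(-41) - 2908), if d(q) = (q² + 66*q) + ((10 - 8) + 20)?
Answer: -9209/3911 ≈ -2.3546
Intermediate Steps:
d(q) = 22 + q² + 66*q (d(q) = (q² + 66*q) + (2 + 20) = (q² + 66*q) + 22 = 22 + q² + 66*q)
(4229 + 4980)/(d(-41) - 2908) = (4229 + 4980)/((22 + (-41)² + 66*(-41)) - 2908) = 9209/((22 + 1681 - 2706) - 2908) = 9209/(-1003 - 2908) = 9209/(-3911) = 9209*(-1/3911) = -9209/3911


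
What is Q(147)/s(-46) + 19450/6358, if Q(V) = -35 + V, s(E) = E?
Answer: 45651/73117 ≈ 0.62436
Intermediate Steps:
Q(147)/s(-46) + 19450/6358 = (-35 + 147)/(-46) + 19450/6358 = 112*(-1/46) + 19450*(1/6358) = -56/23 + 9725/3179 = 45651/73117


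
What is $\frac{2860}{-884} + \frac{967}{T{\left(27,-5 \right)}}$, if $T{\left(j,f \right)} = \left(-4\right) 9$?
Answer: $- \frac{18419}{612} \approx -30.096$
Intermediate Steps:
$T{\left(j,f \right)} = -36$
$\frac{2860}{-884} + \frac{967}{T{\left(27,-5 \right)}} = \frac{2860}{-884} + \frac{967}{-36} = 2860 \left(- \frac{1}{884}\right) + 967 \left(- \frac{1}{36}\right) = - \frac{55}{17} - \frac{967}{36} = - \frac{18419}{612}$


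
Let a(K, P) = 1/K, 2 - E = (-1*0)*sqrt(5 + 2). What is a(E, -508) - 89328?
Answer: -178655/2 ≈ -89328.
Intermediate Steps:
E = 2 (E = 2 - (-1*0)*sqrt(5 + 2) = 2 - 0*sqrt(7) = 2 - 1*0 = 2 + 0 = 2)
a(E, -508) - 89328 = 1/2 - 89328 = -178655/2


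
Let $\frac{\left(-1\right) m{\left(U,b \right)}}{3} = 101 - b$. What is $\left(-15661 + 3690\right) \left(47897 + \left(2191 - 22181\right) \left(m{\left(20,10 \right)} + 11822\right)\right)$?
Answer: $2763105674223$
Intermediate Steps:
$m{\left(U,b \right)} = -303 + 3 b$ ($m{\left(U,b \right)} = - 3 \left(101 - b\right) = -303 + 3 b$)
$\left(-15661 + 3690\right) \left(47897 + \left(2191 - 22181\right) \left(m{\left(20,10 \right)} + 11822\right)\right) = \left(-15661 + 3690\right) \left(47897 + \left(2191 - 22181\right) \left(\left(-303 + 3 \cdot 10\right) + 11822\right)\right) = - 11971 \left(47897 - 19990 \left(\left(-303 + 30\right) + 11822\right)\right) = - 11971 \left(47897 - 19990 \left(-273 + 11822\right)\right) = - 11971 \left(47897 - 230864510\right) = \left(-11971\right) \left(-230816613\right) = 2763105674223$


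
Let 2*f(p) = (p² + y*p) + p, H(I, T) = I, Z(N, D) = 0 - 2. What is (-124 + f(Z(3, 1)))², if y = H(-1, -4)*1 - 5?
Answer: 13689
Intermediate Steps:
Z(N, D) = -2
y = -6 (y = -1*1 - 5 = -1 - 5 = -6)
f(p) = p²/2 - 5*p/2 (f(p) = ((p² - 6*p) + p)/2 = (p² - 5*p)/2 = p²/2 - 5*p/2)
(-124 + f(Z(3, 1)))² = (-124 + (½)*(-2)*(-5 - 2))² = (-124 + (½)*(-2)*(-7))² = (-124 + 7)² = (-117)² = 13689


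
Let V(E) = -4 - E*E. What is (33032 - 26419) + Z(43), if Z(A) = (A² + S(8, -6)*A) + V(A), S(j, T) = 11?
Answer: 7082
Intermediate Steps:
V(E) = -4 - E²
Z(A) = -4 + 11*A (Z(A) = (A² + 11*A) + (-4 - A²) = -4 + 11*A)
(33032 - 26419) + Z(43) = (33032 - 26419) + (-4 + 11*43) = 6613 + (-4 + 473) = 6613 + 469 = 7082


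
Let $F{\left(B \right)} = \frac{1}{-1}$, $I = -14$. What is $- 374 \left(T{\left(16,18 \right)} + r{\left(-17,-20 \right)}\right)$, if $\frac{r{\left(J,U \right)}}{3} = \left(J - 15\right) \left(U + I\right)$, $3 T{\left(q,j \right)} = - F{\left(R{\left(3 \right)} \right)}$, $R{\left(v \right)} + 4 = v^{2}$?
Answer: $- \frac{3662582}{3} \approx -1.2209 \cdot 10^{6}$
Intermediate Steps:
$R{\left(v \right)} = -4 + v^{2}$
$F{\left(B \right)} = -1$
$T{\left(q,j \right)} = \frac{1}{3}$ ($T{\left(q,j \right)} = \frac{\left(-1\right) \left(-1\right)}{3} = \frac{1}{3} \cdot 1 = \frac{1}{3}$)
$r{\left(J,U \right)} = 3 \left(-15 + J\right) \left(-14 + U\right)$ ($r{\left(J,U \right)} = 3 \left(J - 15\right) \left(U - 14\right) = 3 \left(J - 15\right) \left(-14 + U\right) = 3 \left(-15 + J\right) \left(-14 + U\right)$)
$- 374 \left(T{\left(16,18 \right)} + r{\left(-17,-20 \right)}\right) = - 374 \left(\frac{1}{3} + \left(630 - -900 - -714 + 3 \left(-17\right) \left(-20\right)\right)\right) = - 374 \left(\frac{1}{3} + \left(630 + 900 + 714 + 1020\right)\right) = - 374 \left(\frac{1}{3} + 3264\right) = \left(-374\right) \frac{9793}{3} = - \frac{3662582}{3}$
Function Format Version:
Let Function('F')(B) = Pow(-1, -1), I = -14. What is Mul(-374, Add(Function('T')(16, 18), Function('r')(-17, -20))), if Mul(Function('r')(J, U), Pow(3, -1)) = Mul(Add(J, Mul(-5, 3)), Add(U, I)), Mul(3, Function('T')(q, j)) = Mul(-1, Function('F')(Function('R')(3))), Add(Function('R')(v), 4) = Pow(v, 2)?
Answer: Rational(-3662582, 3) ≈ -1.2209e+6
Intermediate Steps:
Function('R')(v) = Add(-4, Pow(v, 2))
Function('F')(B) = -1
Function('T')(q, j) = Rational(1, 3) (Function('T')(q, j) = Mul(Rational(1, 3), Mul(-1, -1)) = Mul(Rational(1, 3), 1) = Rational(1, 3))
Function('r')(J, U) = Mul(3, Add(-15, J), Add(-14, U)) (Function('r')(J, U) = Mul(3, Mul(Add(J, Mul(-5, 3)), Add(U, -14))) = Mul(3, Mul(Add(J, -15), Add(-14, U))) = Mul(3, Mul(Add(-15, J), Add(-14, U))) = Mul(3, Add(-15, J), Add(-14, U)))
Mul(-374, Add(Function('T')(16, 18), Function('r')(-17, -20))) = Mul(-374, Add(Rational(1, 3), Add(630, Mul(-45, -20), Mul(-42, -17), Mul(3, -17, -20)))) = Mul(-374, Add(Rational(1, 3), Add(630, 900, 714, 1020))) = Mul(-374, Add(Rational(1, 3), 3264)) = Mul(-374, Rational(9793, 3)) = Rational(-3662582, 3)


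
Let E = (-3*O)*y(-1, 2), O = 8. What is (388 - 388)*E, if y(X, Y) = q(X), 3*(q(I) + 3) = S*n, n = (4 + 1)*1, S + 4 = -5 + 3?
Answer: 0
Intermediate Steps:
S = -6 (S = -4 + (-5 + 3) = -4 - 2 = -6)
n = 5 (n = 5*1 = 5)
q(I) = -13 (q(I) = -3 + (-6*5)/3 = -3 + (⅓)*(-30) = -3 - 10 = -13)
y(X, Y) = -13
E = 312 (E = -3*8*(-13) = -24*(-13) = 312)
(388 - 388)*E = (388 - 388)*312 = 0*312 = 0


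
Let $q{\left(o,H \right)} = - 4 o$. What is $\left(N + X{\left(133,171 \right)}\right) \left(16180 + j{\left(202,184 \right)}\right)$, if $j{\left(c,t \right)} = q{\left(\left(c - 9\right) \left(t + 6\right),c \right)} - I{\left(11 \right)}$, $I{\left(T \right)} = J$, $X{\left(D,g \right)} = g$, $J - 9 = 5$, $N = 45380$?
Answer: $-5945043214$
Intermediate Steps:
$J = 14$ ($J = 9 + 5 = 14$)
$I{\left(T \right)} = 14$
$j{\left(c,t \right)} = -14 - 4 \left(-9 + c\right) \left(6 + t\right)$ ($j{\left(c,t \right)} = - 4 \left(c - 9\right) \left(t + 6\right) - 14 = - 4 \left(-9 + c\right) \left(6 + t\right) - 14 = -14 - 4 \left(-9 + c\right) \left(6 + t\right)$)
$\left(N + X{\left(133,171 \right)}\right) \left(16180 + j{\left(202,184 \right)}\right) = \left(45380 + 171\right) \left(16180 + \left(202 - 4848 + 36 \cdot 184 - 808 \cdot 184\right)\right) = 45551 \left(16180 + \left(202 - 4848 + 6624 - 148672\right)\right) = 45551 \left(16180 - 146694\right) = 45551 \left(-130514\right) = -5945043214$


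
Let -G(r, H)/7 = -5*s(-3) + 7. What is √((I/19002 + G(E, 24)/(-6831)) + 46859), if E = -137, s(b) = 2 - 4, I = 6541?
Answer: √9747170149990630434/14422518 ≈ 216.47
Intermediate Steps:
s(b) = -2
G(r, H) = -119 (G(r, H) = -7*(-5*(-2) + 7) = -7*(10 + 7) = -7*17 = -119)
√((I/19002 + G(E, 24)/(-6831)) + 46859) = √((6541/19002 - 119/(-6831)) + 46859) = √((6541*(1/19002) - 119*(-1/6831)) + 46859) = √((6541/19002 + 119/6831) + 46859) = √(15647603/43267554 + 46859) = √(2027489960489/43267554) = √9747170149990630434/14422518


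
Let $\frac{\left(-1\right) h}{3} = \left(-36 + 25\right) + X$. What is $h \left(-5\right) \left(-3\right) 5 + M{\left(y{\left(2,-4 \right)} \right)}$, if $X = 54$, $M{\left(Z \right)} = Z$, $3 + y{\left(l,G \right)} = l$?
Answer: $-9676$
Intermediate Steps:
$y{\left(l,G \right)} = -3 + l$
$h = -129$ ($h = - 3 \left(\left(-36 + 25\right) + 54\right) = - 3 \left(-11 + 54\right) = \left(-3\right) 43 = -129$)
$h \left(-5\right) \left(-3\right) 5 + M{\left(y{\left(2,-4 \right)} \right)} = - 129 \left(-5\right) \left(-3\right) 5 + \left(-3 + 2\right) = - 129 \cdot 15 \cdot 5 - 1 = \left(-129\right) 75 - 1 = -9675 - 1 = -9676$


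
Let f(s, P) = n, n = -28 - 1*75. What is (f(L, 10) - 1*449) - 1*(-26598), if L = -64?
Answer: 26046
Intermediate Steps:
n = -103 (n = -28 - 75 = -103)
f(s, P) = -103
(f(L, 10) - 1*449) - 1*(-26598) = (-103 - 1*449) - 1*(-26598) = (-103 - 449) + 26598 = -552 + 26598 = 26046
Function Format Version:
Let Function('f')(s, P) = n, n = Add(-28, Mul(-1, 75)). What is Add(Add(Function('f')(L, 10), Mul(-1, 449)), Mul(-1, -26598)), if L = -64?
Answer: 26046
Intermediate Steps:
n = -103 (n = Add(-28, -75) = -103)
Function('f')(s, P) = -103
Add(Add(Function('f')(L, 10), Mul(-1, 449)), Mul(-1, -26598)) = Add(Add(-103, Mul(-1, 449)), Mul(-1, -26598)) = Add(Add(-103, -449), 26598) = Add(-552, 26598) = 26046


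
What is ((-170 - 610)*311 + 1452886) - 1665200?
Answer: -454894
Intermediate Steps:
((-170 - 610)*311 + 1452886) - 1665200 = (-780*311 + 1452886) - 1665200 = (-242580 + 1452886) - 1665200 = 1210306 - 1665200 = -454894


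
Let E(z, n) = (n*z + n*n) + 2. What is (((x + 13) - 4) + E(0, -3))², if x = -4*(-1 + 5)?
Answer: 16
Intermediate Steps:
x = -16 (x = -4*4 = -16)
E(z, n) = 2 + n² + n*z (E(z, n) = (n*z + n²) + 2 = (n² + n*z) + 2 = 2 + n² + n*z)
(((x + 13) - 4) + E(0, -3))² = (((-16 + 13) - 4) + (2 + (-3)² - 3*0))² = ((-3 - 4) + (2 + 9 + 0))² = (-7 + 11)² = 4² = 16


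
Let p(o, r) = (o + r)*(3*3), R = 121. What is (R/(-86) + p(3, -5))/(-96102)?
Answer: 1669/8264772 ≈ 0.00020194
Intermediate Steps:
p(o, r) = 9*o + 9*r (p(o, r) = (o + r)*9 = 9*o + 9*r)
(R/(-86) + p(3, -5))/(-96102) = (121/(-86) + (9*3 + 9*(-5)))/(-96102) = (-1/86*121 + (27 - 45))*(-1/96102) = (-121/86 - 18)*(-1/96102) = -1669/86*(-1/96102) = 1669/8264772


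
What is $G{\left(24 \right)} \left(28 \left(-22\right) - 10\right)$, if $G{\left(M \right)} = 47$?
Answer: $-29422$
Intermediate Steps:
$G{\left(24 \right)} \left(28 \left(-22\right) - 10\right) = 47 \left(28 \left(-22\right) - 10\right) = 47 \left(-616 - 10\right) = 47 \left(-626\right) = -29422$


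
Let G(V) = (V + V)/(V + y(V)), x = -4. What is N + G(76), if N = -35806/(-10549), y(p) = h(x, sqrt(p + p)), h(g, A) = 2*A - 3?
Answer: 286091830/49801829 - 608*sqrt(38)/4721 ≈ 4.9507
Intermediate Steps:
h(g, A) = -3 + 2*A
y(p) = -3 + 2*sqrt(2)*sqrt(p) (y(p) = -3 + 2*sqrt(p + p) = -3 + 2*sqrt(2*p) = -3 + 2*(sqrt(2)*sqrt(p)) = -3 + 2*sqrt(2)*sqrt(p))
N = 35806/10549 (N = -35806*(-1/10549) = 35806/10549 ≈ 3.3943)
G(V) = 2*V/(-3 + V + 2*sqrt(2)*sqrt(V)) (G(V) = (V + V)/(V + (-3 + 2*sqrt(2)*sqrt(V))) = (2*V)/(-3 + V + 2*sqrt(2)*sqrt(V)) = 2*V/(-3 + V + 2*sqrt(2)*sqrt(V)))
N + G(76) = 35806/10549 + 2*76/(-3 + 76 + 2*sqrt(2)*sqrt(76)) = 35806/10549 + 2*76/(-3 + 76 + 2*sqrt(2)*(2*sqrt(19))) = 35806/10549 + 2*76/(-3 + 76 + 4*sqrt(38)) = 35806/10549 + 2*76/(73 + 4*sqrt(38)) = 35806/10549 + 152/(73 + 4*sqrt(38))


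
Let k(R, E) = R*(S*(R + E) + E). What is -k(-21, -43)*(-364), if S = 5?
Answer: 2774772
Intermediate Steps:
k(R, E) = R*(5*R + 6*E) (k(R, E) = R*(5*(R + E) + E) = R*(5*(E + R) + E) = R*((5*E + 5*R) + E) = R*(5*R + 6*E))
-k(-21, -43)*(-364) = -(-21*(5*(-21) + 6*(-43)))*(-364) = -(-21*(-105 - 258))*(-364) = -(-21*(-363))*(-364) = -7623*(-364) = -1*(-2774772) = 2774772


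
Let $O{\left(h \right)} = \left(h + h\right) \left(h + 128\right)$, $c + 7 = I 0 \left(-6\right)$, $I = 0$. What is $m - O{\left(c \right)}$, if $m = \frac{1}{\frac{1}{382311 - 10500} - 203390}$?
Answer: $\frac{128104750583755}{75622639289} \approx 1694.0$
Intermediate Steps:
$m = - \frac{371811}{75622639289}$ ($m = \frac{1}{\frac{1}{371811} - 203390} = \frac{1}{- \frac{75622639289}{371811}} = - \frac{371811}{75622639289} \approx -4.9167 \cdot 10^{-6}$)
$c = -7$ ($c = -7 + 0 \cdot 0 \left(-6\right) = -7 + 0 \left(-6\right) = -7 + 0 = -7$)
$O{\left(h \right)} = 2 h \left(128 + h\right)$
$m - O{\left(c \right)} = - \frac{371811}{75622639289} - 2 \left(-7\right) \left(128 - 7\right) = - \frac{371811}{75622639289} - 2 \left(-7\right) 121 = - \frac{371811}{75622639289} - -1694 = - \frac{371811}{75622639289} + 1694 = \frac{128104750583755}{75622639289}$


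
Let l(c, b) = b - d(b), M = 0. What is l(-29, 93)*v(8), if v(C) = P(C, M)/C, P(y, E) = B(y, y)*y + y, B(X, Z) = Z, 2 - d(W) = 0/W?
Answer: 819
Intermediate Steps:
d(W) = 2 (d(W) = 2 - 0/W = 2 - 1*0 = 2 + 0 = 2)
P(y, E) = y + y² (P(y, E) = y*y + y = y² + y = y + y²)
l(c, b) = -2 + b (l(c, b) = b - 1*2 = b - 2 = -2 + b)
v(C) = 1 + C (v(C) = (C*(1 + C))/C = 1 + C)
l(-29, 93)*v(8) = (-2 + 93)*(1 + 8) = 91*9 = 819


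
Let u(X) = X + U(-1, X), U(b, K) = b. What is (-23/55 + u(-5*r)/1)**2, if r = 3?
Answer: 815409/3025 ≈ 269.56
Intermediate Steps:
u(X) = -1 + X (u(X) = X - 1 = -1 + X)
(-23/55 + u(-5*r)/1)**2 = (-23/55 + (-1 - 5*3)/1)**2 = (-23*1/55 + (-1 - 15)*1)**2 = (-23/55 - 16*1)**2 = (-23/55 - 16)**2 = (-903/55)**2 = 815409/3025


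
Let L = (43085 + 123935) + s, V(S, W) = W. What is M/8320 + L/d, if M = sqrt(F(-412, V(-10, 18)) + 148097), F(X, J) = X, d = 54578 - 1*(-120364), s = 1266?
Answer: 84143/87471 + sqrt(147685)/8320 ≈ 1.0081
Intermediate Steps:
d = 174942 (d = 54578 + 120364 = 174942)
M = sqrt(147685) (M = sqrt(-412 + 148097) = sqrt(147685) ≈ 384.30)
L = 168286 (L = (43085 + 123935) + 1266 = 167020 + 1266 = 168286)
M/8320 + L/d = sqrt(147685)/8320 + 168286/174942 = sqrt(147685)*(1/8320) + 168286*(1/174942) = sqrt(147685)/8320 + 84143/87471 = 84143/87471 + sqrt(147685)/8320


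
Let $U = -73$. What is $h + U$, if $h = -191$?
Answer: $-264$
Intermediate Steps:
$h + U = -191 - 73 = -264$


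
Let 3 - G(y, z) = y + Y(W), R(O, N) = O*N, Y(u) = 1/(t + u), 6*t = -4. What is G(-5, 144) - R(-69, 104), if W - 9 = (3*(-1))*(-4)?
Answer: 438221/61 ≈ 7184.0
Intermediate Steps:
t = -⅔ (t = (⅙)*(-4) = -⅔ ≈ -0.66667)
W = 21 (W = 9 + (3*(-1))*(-4) = 9 - 3*(-4) = 9 + 12 = 21)
Y(u) = 1/(-⅔ + u)
R(O, N) = N*O
G(y, z) = 180/61 - y (G(y, z) = 3 - (y + 3/(-2 + 3*21)) = 3 - (y + 3/(-2 + 63)) = 3 - (y + 3/61) = 3 - (3/61 + y) = 3 + (-3/61 - y) = 180/61 - y)
G(-5, 144) - R(-69, 104) = (180/61 - 1*(-5)) - 104*(-69) = (180/61 + 5) - 1*(-7176) = 485/61 + 7176 = 438221/61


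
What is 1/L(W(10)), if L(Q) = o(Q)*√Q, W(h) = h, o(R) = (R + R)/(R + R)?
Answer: √10/10 ≈ 0.31623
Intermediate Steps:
o(R) = 1 (o(R) = (2*R)/((2*R)) = (2*R)*(1/(2*R)) = 1)
L(Q) = √Q (L(Q) = 1*√Q = √Q)
1/L(W(10)) = 1/(√10) = √10/10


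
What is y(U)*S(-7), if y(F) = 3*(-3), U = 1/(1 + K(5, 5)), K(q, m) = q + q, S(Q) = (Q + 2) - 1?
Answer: 54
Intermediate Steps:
S(Q) = 1 + Q (S(Q) = (2 + Q) - 1 = 1 + Q)
K(q, m) = 2*q
U = 1/11 (U = 1/(1 + 2*5) = 1/(1 + 10) = 1/11 ≈ 0.090909)
y(F) = -9
y(U)*S(-7) = -9*(1 - 7) = -9*(-6) = 54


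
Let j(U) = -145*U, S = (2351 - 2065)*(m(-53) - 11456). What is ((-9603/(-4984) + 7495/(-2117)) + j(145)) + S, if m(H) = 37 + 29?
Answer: -34592575996849/10551128 ≈ -3.2786e+6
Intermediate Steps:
m(H) = 66
S = -3257540 (S = (2351 - 2065)*(66 - 11456) = 286*(-11390) = -3257540)
((-9603/(-4984) + 7495/(-2117)) + j(145)) + S = ((-9603/(-4984) + 7495/(-2117)) - 145*145) - 3257540 = ((-9603*(-1/4984) + 7495*(-1/2117)) - 21025) - 3257540 = ((9603/4984 - 7495/2117) - 21025) - 3257540 = (-17025529/10551128 - 21025) - 3257540 = -221854491729/10551128 - 3257540 = -34592575996849/10551128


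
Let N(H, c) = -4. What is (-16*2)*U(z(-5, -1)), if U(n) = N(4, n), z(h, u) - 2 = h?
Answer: 128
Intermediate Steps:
z(h, u) = 2 + h
U(n) = -4
(-16*2)*U(z(-5, -1)) = -16*2*(-4) = -32*(-4) = 128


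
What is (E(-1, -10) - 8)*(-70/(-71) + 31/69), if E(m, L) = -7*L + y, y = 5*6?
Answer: 28124/213 ≈ 132.04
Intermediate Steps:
y = 30
E(m, L) = 30 - 7*L (E(m, L) = -7*L + 30 = 30 - 7*L)
(E(-1, -10) - 8)*(-70/(-71) + 31/69) = ((30 - 7*(-10)) - 8)*(-70/(-71) + 31/69) = ((30 + 70) - 8)*(-70*(-1/71) + 31*(1/69)) = (100 - 8)*(70/71 + 31/69) = 92*(7031/4899) = 28124/213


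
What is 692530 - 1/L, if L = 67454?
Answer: 46713918619/67454 ≈ 6.9253e+5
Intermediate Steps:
692530 - 1/L = 692530 - 1/67454 = 46713918619/67454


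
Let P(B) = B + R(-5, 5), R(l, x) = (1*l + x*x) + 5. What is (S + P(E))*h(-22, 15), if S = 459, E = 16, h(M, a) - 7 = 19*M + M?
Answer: -216500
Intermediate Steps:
h(M, a) = 7 + 20*M (h(M, a) = 7 + (19*M + M) = 7 + 20*M)
R(l, x) = 5 + l + x**2 (R(l, x) = (l + x**2) + 5 = 5 + l + x**2)
P(B) = 25 + B (P(B) = B + (5 - 5 + 5**2) = B + (5 - 5 + 25) = B + 25 = 25 + B)
(S + P(E))*h(-22, 15) = (459 + (25 + 16))*(7 + 20*(-22)) = (459 + 41)*(7 - 440) = 500*(-433) = -216500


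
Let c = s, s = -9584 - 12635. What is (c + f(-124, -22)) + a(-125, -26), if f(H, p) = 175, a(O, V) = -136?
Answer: -22180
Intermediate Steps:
s = -22219
c = -22219
(c + f(-124, -22)) + a(-125, -26) = (-22219 + 175) - 136 = -22044 - 136 = -22180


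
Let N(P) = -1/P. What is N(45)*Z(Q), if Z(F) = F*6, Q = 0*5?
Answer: 0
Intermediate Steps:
Q = 0
Z(F) = 6*F
N(45)*Z(Q) = (-1/45)*(6*0) = -1*1/45*0 = -1/45*0 = 0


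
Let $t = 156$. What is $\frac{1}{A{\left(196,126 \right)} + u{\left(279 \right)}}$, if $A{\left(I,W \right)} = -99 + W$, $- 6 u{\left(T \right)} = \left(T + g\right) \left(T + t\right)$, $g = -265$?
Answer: $- \frac{1}{988} \approx -0.0010121$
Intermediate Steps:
$u{\left(T \right)} = - \frac{\left(-265 + T\right) \left(156 + T\right)}{6}$ ($u{\left(T \right)} = - \frac{\left(T - 265\right) \left(T + 156\right)}{6} = - \frac{\left(-265 + T\right) \left(156 + T\right)}{6}$)
$\frac{1}{A{\left(196,126 \right)} + u{\left(279 \right)}} = \frac{1}{\left(-99 + 126\right) + \left(6890 - \frac{279^{2}}{6} + \frac{109}{6} \cdot 279\right)} = \frac{1}{27 + \left(6890 - \frac{25947}{2} + \frac{10137}{2}\right)} = \frac{1}{27 - 1015} = \frac{1}{-988} = - \frac{1}{988}$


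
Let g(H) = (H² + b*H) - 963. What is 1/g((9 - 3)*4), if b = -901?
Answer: -1/22011 ≈ -4.5432e-5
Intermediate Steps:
g(H) = -963 + H² - 901*H (g(H) = (H² - 901*H) - 963 = -963 + H² - 901*H)
1/g((9 - 3)*4) = 1/(-963 + ((9 - 3)*4)² - 901*(9 - 3)*4) = 1/(-963 + (6*4)² - 5406*4) = 1/(-963 + 24² - 901*24) = 1/(-963 + 576 - 21624) = 1/(-22011) = -1/22011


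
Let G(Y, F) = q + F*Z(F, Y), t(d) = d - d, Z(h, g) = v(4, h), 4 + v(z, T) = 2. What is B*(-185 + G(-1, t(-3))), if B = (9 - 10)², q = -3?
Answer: -188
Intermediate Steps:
v(z, T) = -2 (v(z, T) = -4 + 2 = -2)
Z(h, g) = -2
t(d) = 0
B = 1 (B = (-1)² = 1)
G(Y, F) = -3 - 2*F (G(Y, F) = -3 + F*(-2) = -3 - 2*F)
B*(-185 + G(-1, t(-3))) = 1*(-185 + (-3 - 2*0)) = 1*(-185 + (-3 + 0)) = 1*(-185 - 3) = 1*(-188) = -188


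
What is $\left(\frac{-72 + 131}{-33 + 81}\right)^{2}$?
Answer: $\frac{3481}{2304} \approx 1.5109$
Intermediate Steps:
$\left(\frac{-72 + 131}{-33 + 81}\right)^{2} = \left(\frac{59}{48}\right)^{2} = \frac{3481}{2304}$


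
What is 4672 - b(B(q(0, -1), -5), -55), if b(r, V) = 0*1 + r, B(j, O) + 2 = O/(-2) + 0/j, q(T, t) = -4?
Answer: 9343/2 ≈ 4671.5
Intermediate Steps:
B(j, O) = -2 - O/2 (B(j, O) = -2 + (O/(-2) + 0/j) = -2 + (O*(-½) + 0) = -2 + (-O/2 + 0) = -2 - O/2)
b(r, V) = r (b(r, V) = 0 + r = r)
4672 - b(B(q(0, -1), -5), -55) = 4672 - (-2 - ½*(-5)) = 4672 - (-2 + 5/2) = 4672 - 1*½ = 4672 - ½ = 9343/2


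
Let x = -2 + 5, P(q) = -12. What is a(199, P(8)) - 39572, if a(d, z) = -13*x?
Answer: -39611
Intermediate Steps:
x = 3
a(d, z) = -39 (a(d, z) = -13*3 = -39)
a(199, P(8)) - 39572 = -39 - 39572 = -39611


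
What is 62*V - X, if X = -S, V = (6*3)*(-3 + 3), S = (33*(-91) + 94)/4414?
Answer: -2909/4414 ≈ -0.65904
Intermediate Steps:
S = -2909/4414 (S = (-3003 + 94)*(1/4414) = -2909*1/4414 = -2909/4414 ≈ -0.65904)
V = 0 (V = 18*0 = 0)
X = 2909/4414 (X = -1*(-2909/4414) = 2909/4414 ≈ 0.65904)
62*V - X = 62*0 - 1*2909/4414 = 0 - 2909/4414 = -2909/4414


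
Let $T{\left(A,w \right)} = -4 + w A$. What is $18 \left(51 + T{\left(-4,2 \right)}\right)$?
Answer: $702$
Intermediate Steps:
$T{\left(A,w \right)} = -4 + A w$
$18 \left(51 + T{\left(-4,2 \right)}\right) = 18 \left(51 - 12\right) = 18 \cdot 39 = 702$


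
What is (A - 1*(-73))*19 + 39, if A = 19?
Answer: 1787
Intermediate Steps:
(A - 1*(-73))*19 + 39 = (19 - 1*(-73))*19 + 39 = (19 + 73)*19 + 39 = 92*19 + 39 = 1748 + 39 = 1787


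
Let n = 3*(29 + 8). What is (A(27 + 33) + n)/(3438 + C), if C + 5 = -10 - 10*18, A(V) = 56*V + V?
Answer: 1177/1081 ≈ 1.0888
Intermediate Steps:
A(V) = 57*V
C = -195 (C = -5 + (-10 - 10*18) = -5 + (-10 - 180) = -5 - 190 = -195)
n = 111 (n = 3*37 = 111)
(A(27 + 33) + n)/(3438 + C) = (57*(27 + 33) + 111)/(3438 - 195) = (57*60 + 111)/3243 = (3420 + 111)*(1/3243) = 3531*(1/3243) = 1177/1081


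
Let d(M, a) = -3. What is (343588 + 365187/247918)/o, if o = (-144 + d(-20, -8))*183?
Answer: -85182014971/6669242118 ≈ -12.772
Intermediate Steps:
o = -26901 (o = (-144 - 3)*183 = -147*183 = -26901)
(343588 + 365187/247918)/o = (343588 + 365187/247918)/(-26901) = (343588 + 365187*(1/247918))*(-1/26901) = (343588 + 365187/247918)*(-1/26901) = (85182014971/247918)*(-1/26901) = -85182014971/6669242118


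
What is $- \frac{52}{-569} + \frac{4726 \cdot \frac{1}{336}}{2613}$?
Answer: $\frac{24171715}{249781896} \approx 0.096771$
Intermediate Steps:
$- \frac{52}{-569} + \frac{4726 \cdot \frac{1}{336}}{2613} = \left(-52\right) \left(- \frac{1}{569}\right) + 4726 \cdot \frac{1}{336} \cdot \frac{1}{2613} = \frac{52}{569} + \frac{2363}{168} \cdot \frac{1}{2613} = \frac{52}{569} + \frac{2363}{438984} = \frac{24171715}{249781896}$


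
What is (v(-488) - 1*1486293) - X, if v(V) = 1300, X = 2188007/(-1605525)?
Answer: -2384191198318/1605525 ≈ -1.4850e+6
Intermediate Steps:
X = -2188007/1605525 (X = 2188007*(-1/1605525) = -2188007/1605525 ≈ -1.3628)
(v(-488) - 1*1486293) - X = (1300 - 1*1486293) - 1*(-2188007/1605525) = (1300 - 1486293) + 2188007/1605525 = -1484993 + 2188007/1605525 = -2384191198318/1605525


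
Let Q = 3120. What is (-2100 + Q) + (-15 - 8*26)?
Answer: 797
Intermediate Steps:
(-2100 + Q) + (-15 - 8*26) = (-2100 + 3120) + (-15 - 8*26) = 1020 + (-15 - 208) = 1020 - 223 = 797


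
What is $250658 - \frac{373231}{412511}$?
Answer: $\frac{103398809007}{412511} \approx 2.5066 \cdot 10^{5}$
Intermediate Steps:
$250658 - \frac{373231}{412511} = \frac{103398809007}{412511}$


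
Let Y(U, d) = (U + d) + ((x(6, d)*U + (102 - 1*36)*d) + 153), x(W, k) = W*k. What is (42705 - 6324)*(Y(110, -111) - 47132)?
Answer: -4640978646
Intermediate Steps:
Y(U, d) = 153 + U + 67*d + 6*U*d (Y(U, d) = (U + d) + (((6*d)*U + (102 - 1*36)*d) + 153) = (U + d) + ((6*U*d + (102 - 36)*d) + 153) = (U + d) + ((6*U*d + 66*d) + 153) = (U + d) + ((66*d + 6*U*d) + 153) = (U + d) + (153 + 66*d + 6*U*d) = 153 + U + 67*d + 6*U*d)
(42705 - 6324)*(Y(110, -111) - 47132) = (42705 - 6324)*((153 + 110 + 67*(-111) + 6*110*(-111)) - 47132) = 36381*((153 + 110 - 7437 - 73260) - 47132) = 36381*(-80434 - 47132) = 36381*(-127566) = -4640978646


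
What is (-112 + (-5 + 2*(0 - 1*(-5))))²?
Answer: 11449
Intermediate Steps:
(-112 + (-5 + 2*(0 - 1*(-5))))² = (-112 + (-5 + 2*(0 + 5)))² = (-112 + (-5 + 2*5))² = (-112 + (-5 + 10))² = (-112 + 5)² = (-107)² = 11449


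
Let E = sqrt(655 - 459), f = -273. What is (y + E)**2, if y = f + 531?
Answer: 73984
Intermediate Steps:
y = 258 (y = -273 + 531 = 258)
E = 14 (E = sqrt(196) = 14)
(y + E)**2 = (258 + 14)**2 = 272**2 = 73984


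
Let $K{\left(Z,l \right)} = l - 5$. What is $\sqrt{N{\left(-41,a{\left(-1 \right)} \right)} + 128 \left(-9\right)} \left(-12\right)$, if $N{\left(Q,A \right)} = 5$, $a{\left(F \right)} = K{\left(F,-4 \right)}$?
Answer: $- 12 i \sqrt{1147} \approx - 406.41 i$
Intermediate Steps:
$K{\left(Z,l \right)} = -5 + l$
$a{\left(F \right)} = -9$ ($a{\left(F \right)} = -5 - 4 = -9$)
$\sqrt{N{\left(-41,a{\left(-1 \right)} \right)} + 128 \left(-9\right)} \left(-12\right) = \sqrt{5 + 128 \left(-9\right)} \left(-12\right) = \sqrt{5 - 1152} \left(-12\right) = \sqrt{-1147} \left(-12\right) = i \sqrt{1147} \left(-12\right) = - 12 i \sqrt{1147}$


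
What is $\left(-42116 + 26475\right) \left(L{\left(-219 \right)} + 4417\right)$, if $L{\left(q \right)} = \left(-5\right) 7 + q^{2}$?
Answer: $-818696863$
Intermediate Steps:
$L{\left(q \right)} = -35 + q^{2}$
$\left(-42116 + 26475\right) \left(L{\left(-219 \right)} + 4417\right) = \left(-42116 + 26475\right) \left(\left(-35 + \left(-219\right)^{2}\right) + 4417\right) = - 15641 \left(\left(-35 + 47961\right) + 4417\right) = - 15641 \left(47926 + 4417\right) = \left(-15641\right) 52343 = -818696863$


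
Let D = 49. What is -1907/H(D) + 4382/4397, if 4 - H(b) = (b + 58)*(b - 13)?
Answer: 25247015/16919656 ≈ 1.4922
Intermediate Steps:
H(b) = 4 - (-13 + b)*(58 + b) (H(b) = 4 - (b + 58)*(b - 13) = 4 - (58 + b)*(-13 + b) = 4 - (-13 + b)*(58 + b))
-1907/H(D) + 4382/4397 = -1907/(758 - 1*49² - 45*49) + 4382/4397 = -1907/(758 - 1*2401 - 2205) + 4382*(1/4397) = -1907/(758 - 2401 - 2205) + 4382/4397 = -1907/(-3848) + 4382/4397 = -1907*(-1/3848) + 4382/4397 = 1907/3848 + 4382/4397 = 25247015/16919656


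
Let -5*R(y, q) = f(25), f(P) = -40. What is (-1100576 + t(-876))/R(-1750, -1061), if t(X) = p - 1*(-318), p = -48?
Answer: -550153/4 ≈ -1.3754e+5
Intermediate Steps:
R(y, q) = 8 (R(y, q) = -⅕*(-40) = 8)
t(X) = 270 (t(X) = -48 - 1*(-318) = -48 + 318 = 270)
(-1100576 + t(-876))/R(-1750, -1061) = (-1100576 + 270)/8 = -1100306*⅛ = -550153/4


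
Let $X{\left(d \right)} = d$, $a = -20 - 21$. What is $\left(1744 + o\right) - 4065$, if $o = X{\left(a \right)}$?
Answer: $-2362$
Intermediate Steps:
$a = -41$ ($a = -20 - 21 = -41$)
$o = -41$
$\left(1744 + o\right) - 4065 = \left(1744 - 41\right) - 4065 = 1703 - 4065 = -2362$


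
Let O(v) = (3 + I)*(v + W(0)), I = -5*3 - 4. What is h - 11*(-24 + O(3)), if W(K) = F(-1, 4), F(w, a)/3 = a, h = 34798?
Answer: 37702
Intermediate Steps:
F(w, a) = 3*a
I = -19 (I = -15 - 4 = -19)
W(K) = 12 (W(K) = 3*4 = 12)
O(v) = -192 - 16*v (O(v) = (3 - 19)*(v + 12) = -16*(12 + v) = -192 - 16*v)
h - 11*(-24 + O(3)) = 34798 - 11*(-24 + (-192 - 16*3)) = 34798 - 11*(-24 + (-192 - 48)) = 34798 - 11*(-24 - 240) = 34798 - 11*(-264) = 34798 - 1*(-2904) = 34798 + 2904 = 37702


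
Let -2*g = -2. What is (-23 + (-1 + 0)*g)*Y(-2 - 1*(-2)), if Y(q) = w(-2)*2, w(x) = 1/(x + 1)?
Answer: 48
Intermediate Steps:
g = 1 (g = -1/2*(-2) = 1)
w(x) = 1/(1 + x)
Y(q) = -2 (Y(q) = 2/(1 - 2) = 2/(-1) = -1*2 = -2)
(-23 + (-1 + 0)*g)*Y(-2 - 1*(-2)) = (-23 + (-1 + 0)*1)*(-2) = (-23 - 1*1)*(-2) = (-23 - 1)*(-2) = -24*(-2) = 48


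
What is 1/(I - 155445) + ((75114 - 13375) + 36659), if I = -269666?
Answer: 41830072177/425111 ≈ 98398.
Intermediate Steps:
1/(I - 155445) + ((75114 - 13375) + 36659) = 1/(-269666 - 155445) + ((75114 - 13375) + 36659) = 1/(-425111) + (61739 + 36659) = -1/425111 + 98398 = 41830072177/425111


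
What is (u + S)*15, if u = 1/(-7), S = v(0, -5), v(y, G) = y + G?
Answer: -540/7 ≈ -77.143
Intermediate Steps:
v(y, G) = G + y
S = -5 (S = -5 + 0 = -5)
u = -⅐ ≈ -0.14286
(u + S)*15 = (-⅐ - 5)*15 = -36/7*15 = -540/7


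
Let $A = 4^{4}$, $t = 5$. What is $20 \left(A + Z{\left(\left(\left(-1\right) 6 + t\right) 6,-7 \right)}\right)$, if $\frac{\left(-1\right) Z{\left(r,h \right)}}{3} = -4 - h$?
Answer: $4940$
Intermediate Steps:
$Z{\left(r,h \right)} = 12 + 3 h$ ($Z{\left(r,h \right)} = - 3 \left(-4 - h\right) = 12 + 3 h$)
$A = 256$
$20 \left(A + Z{\left(\left(\left(-1\right) 6 + t\right) 6,-7 \right)}\right) = 20 \left(256 + \left(12 + 3 \left(-7\right)\right)\right) = 20 \left(256 + \left(12 - 21\right)\right) = 20 \left(256 - 9\right) = 20 \cdot 247 = 4940$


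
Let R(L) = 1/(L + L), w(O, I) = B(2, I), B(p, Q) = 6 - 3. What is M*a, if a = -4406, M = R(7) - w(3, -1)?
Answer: 90323/7 ≈ 12903.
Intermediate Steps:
B(p, Q) = 3
w(O, I) = 3
R(L) = 1/(2*L)
M = -41/14 (M = (½)/7 - 1*3 = (½)*(⅐) - 3 = 1/14 - 3 = -41/14 ≈ -2.9286)
M*a = -41/14*(-4406) = 90323/7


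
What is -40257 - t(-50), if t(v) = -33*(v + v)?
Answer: -43557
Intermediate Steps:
t(v) = -66*v
-40257 - t(-50) = -40257 - (-66)*(-50) = -40257 - 1*3300 = -40257 - 3300 = -43557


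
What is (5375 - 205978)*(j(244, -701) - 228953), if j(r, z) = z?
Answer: 46069281362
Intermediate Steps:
(5375 - 205978)*(j(244, -701) - 228953) = (5375 - 205978)*(-701 - 228953) = -200603*(-229654) = 46069281362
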